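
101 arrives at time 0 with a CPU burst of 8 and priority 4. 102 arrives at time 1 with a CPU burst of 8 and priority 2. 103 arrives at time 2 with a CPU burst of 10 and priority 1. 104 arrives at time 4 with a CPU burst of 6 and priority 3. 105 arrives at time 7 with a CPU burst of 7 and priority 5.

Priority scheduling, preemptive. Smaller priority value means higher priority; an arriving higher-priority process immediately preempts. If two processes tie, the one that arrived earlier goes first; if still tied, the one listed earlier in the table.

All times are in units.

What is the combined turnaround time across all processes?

Gantt: | 101 0-1 | 102 1-2 | 103 2-12 | 102 12-19 | 104 19-25 | 101 25-32 | 105 32-39 |
Completion: 101=32  102=19  103=12  104=25  105=39
Turnaround (C−A): 101=32  102=18  103=10  104=21  105=32
Turnaround = completion − arrival: 101=32, 102=18, 103=10, 104=21, 105=32
Total turnaround = 32 + 18 + 10 + 21 + 32 = 113

113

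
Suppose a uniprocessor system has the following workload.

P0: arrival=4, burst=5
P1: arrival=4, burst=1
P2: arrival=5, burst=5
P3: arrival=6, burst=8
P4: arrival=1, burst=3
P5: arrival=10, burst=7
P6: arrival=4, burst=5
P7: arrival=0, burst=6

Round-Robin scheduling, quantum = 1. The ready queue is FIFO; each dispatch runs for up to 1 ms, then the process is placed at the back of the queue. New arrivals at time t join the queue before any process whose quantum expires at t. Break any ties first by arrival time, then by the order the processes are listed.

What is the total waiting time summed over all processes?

138

Timeline: | P7 0-1 | P4 1-2 | P7 2-3 | P4 3-4 | P7 4-5 | P0 5-6 | P1 6-7 | P6 7-8 | P4 8-9 | P2 9-10 | P7 10-11 | P3 11-12 | P0 12-13 | P6 13-14 | P5 14-15 | P2 15-16 | P7 16-17 | P3 17-18 | P0 18-19 | P6 19-20 | P5 20-21 | P2 21-22 | P7 22-23 | P3 23-24 | P0 24-25 | P6 25-26 | P5 26-27 | P2 27-28 | P3 28-29 | P0 29-30 | P6 30-31 | P5 31-32 | P2 32-33 | P3 33-34 | P5 34-35 | P3 35-36 | P5 36-37 | P3 37-38 | P5 38-39 | P3 39-40 |
Completion: P0=30  P1=7  P2=33  P3=40  P4=9  P5=39  P6=31  P7=23
Turnaround (C−A): P0=26  P1=3  P2=28  P3=34  P4=8  P5=29  P6=27  P7=23
Waiting = turnaround − burst: P0=21, P1=2, P2=23, P3=26, P4=5, P5=22, P6=22, P7=17
Total waiting = 21 + 2 + 23 + 26 + 5 + 22 + 22 + 17 = 138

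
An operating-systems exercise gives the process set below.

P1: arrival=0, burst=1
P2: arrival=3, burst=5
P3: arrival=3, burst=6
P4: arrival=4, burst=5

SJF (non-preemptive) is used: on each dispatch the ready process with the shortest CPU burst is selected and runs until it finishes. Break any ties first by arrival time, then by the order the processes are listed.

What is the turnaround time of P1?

1

Schedule: | P1 0-1 | idle 1-3 | P2 3-8 | P4 8-13 | P3 13-19 |
Completion: P1=1  P2=8  P3=19  P4=13
Turnaround (C−A): P1=1  P2=5  P3=16  P4=9
Turnaround(P1) = completion − arrival = 1 − 0 = 1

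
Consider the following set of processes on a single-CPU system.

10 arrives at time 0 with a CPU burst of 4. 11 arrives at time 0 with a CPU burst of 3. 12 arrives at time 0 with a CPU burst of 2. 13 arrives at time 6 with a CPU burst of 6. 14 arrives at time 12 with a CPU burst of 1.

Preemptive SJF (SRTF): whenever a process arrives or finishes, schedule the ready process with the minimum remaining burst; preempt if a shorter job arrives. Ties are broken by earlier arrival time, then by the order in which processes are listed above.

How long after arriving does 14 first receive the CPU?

0

Timeline: | 12 0-2 | 11 2-5 | 10 5-9 | 13 9-12 | 14 12-13 | 13 13-16 |
Completion: 10=9  11=5  12=2  13=16  14=13
Response(14) = first start − arrival = 12 − 12 = 0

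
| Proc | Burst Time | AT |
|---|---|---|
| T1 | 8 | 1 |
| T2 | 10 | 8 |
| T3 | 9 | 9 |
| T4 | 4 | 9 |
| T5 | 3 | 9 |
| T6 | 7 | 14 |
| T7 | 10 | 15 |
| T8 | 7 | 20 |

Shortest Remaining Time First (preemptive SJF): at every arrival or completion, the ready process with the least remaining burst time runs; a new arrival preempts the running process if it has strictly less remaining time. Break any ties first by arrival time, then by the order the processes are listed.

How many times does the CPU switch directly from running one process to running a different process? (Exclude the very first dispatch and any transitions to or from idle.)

Schedule: | idle 0-1 | T1 1-9 | T5 9-12 | T4 12-16 | T6 16-23 | T8 23-30 | T3 30-39 | T2 39-49 | T7 49-59 |
Completion: T1=9  T2=49  T3=39  T4=16  T5=12  T6=23  T7=59  T8=30

7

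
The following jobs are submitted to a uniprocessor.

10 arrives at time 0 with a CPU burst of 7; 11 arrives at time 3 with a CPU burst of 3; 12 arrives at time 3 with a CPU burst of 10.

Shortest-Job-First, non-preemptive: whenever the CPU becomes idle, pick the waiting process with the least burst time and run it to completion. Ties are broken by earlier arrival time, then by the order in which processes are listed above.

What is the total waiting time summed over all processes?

11

Timeline: | 10 0-7 | 11 7-10 | 12 10-20 |
Completion: 10=7  11=10  12=20
Turnaround (C−A): 10=7  11=7  12=17
Waiting = turnaround − burst: 10=0, 11=4, 12=7
Total waiting = 0 + 4 + 7 = 11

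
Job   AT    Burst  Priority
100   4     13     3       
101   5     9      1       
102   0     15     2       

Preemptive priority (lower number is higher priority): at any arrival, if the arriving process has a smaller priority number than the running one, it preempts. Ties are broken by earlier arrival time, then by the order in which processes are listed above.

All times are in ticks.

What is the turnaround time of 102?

Schedule: | 102 0-5 | 101 5-14 | 102 14-24 | 100 24-37 |
Completion: 100=37  101=14  102=24
Turnaround(102) = completion − arrival = 24 − 0 = 24

24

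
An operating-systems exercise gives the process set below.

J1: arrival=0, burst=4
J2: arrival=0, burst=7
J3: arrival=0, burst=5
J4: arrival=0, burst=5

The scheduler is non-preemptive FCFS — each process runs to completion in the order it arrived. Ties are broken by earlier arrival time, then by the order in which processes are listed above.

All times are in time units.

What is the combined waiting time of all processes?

31

Gantt: | J1 0-4 | J2 4-11 | J3 11-16 | J4 16-21 |
Completion: J1=4  J2=11  J3=16  J4=21
Turnaround (C−A): J1=4  J2=11  J3=16  J4=21
Waiting = turnaround − burst: J1=0, J2=4, J3=11, J4=16
Total waiting = 0 + 4 + 11 + 16 = 31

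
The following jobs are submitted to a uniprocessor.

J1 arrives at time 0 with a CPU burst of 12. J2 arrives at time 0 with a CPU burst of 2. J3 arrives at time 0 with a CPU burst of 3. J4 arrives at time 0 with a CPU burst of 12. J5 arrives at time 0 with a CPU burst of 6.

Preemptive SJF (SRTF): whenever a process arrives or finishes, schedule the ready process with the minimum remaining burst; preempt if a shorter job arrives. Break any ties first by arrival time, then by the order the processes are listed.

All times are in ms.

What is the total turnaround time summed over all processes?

Schedule: | J2 0-2 | J3 2-5 | J5 5-11 | J1 11-23 | J4 23-35 |
Completion: J1=23  J2=2  J3=5  J4=35  J5=11
Turnaround (C−A): J1=23  J2=2  J3=5  J4=35  J5=11
Turnaround = completion − arrival: J1=23, J2=2, J3=5, J4=35, J5=11
Total turnaround = 23 + 2 + 5 + 35 + 11 = 76

76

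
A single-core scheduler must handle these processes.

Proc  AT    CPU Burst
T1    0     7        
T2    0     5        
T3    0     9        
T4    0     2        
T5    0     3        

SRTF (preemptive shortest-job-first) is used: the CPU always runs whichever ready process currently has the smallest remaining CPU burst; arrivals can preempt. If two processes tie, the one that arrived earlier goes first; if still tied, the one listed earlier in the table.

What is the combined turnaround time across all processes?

Schedule: | T4 0-2 | T5 2-5 | T2 5-10 | T1 10-17 | T3 17-26 |
Completion: T1=17  T2=10  T3=26  T4=2  T5=5
Turnaround (C−A): T1=17  T2=10  T3=26  T4=2  T5=5
Turnaround = completion − arrival: T1=17, T2=10, T3=26, T4=2, T5=5
Total turnaround = 17 + 10 + 26 + 2 + 5 = 60

60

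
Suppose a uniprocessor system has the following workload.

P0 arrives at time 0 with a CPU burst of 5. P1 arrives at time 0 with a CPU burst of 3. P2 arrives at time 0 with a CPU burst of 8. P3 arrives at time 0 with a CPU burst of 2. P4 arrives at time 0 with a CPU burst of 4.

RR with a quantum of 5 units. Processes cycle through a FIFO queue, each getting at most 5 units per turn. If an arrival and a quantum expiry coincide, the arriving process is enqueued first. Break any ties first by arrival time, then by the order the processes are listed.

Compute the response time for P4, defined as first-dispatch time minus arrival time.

15

Timeline: | P0 0-5 | P1 5-8 | P2 8-13 | P3 13-15 | P4 15-19 | P2 19-22 |
Completion: P0=5  P1=8  P2=22  P3=15  P4=19
Response(P4) = first start − arrival = 15 − 0 = 15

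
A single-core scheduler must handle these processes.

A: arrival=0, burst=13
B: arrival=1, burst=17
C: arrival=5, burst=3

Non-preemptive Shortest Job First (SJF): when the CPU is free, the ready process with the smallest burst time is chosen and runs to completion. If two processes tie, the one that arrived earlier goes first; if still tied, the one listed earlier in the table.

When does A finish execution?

Schedule: | A 0-13 | C 13-16 | B 16-33 |
Completion: A=13  B=33  C=16
Turnaround (C−A): A=13  B=32  C=11

13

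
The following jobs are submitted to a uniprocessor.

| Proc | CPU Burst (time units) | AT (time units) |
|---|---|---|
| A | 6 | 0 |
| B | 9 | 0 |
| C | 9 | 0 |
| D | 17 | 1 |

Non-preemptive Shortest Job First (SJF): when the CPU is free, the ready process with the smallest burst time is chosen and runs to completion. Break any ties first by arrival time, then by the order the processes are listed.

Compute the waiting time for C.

15

Timeline: | A 0-6 | B 6-15 | C 15-24 | D 24-41 |
Completion: A=6  B=15  C=24  D=41
Turnaround (C−A): A=6  B=15  C=24  D=40
Waiting(C) = turnaround − burst = 24 − 9 = 15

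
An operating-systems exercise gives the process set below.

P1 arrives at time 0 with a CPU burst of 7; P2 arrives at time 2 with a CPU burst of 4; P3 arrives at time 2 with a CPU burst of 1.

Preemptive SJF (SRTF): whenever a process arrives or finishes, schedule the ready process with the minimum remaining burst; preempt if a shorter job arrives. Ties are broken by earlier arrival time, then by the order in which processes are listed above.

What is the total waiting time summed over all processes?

Schedule: | P1 0-2 | P3 2-3 | P2 3-7 | P1 7-12 |
Completion: P1=12  P2=7  P3=3
Waiting = turnaround − burst: P1=5, P2=1, P3=0
Total waiting = 5 + 1 + 0 = 6

6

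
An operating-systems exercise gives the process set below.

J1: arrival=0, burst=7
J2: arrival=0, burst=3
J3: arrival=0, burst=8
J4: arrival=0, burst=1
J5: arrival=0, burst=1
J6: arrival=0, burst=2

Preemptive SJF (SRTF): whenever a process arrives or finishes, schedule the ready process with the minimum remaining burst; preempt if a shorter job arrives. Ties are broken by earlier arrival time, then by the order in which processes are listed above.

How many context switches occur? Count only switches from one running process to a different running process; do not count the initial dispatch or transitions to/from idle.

Timeline: | J4 0-1 | J5 1-2 | J6 2-4 | J2 4-7 | J1 7-14 | J3 14-22 |
Completion: J1=14  J2=7  J3=22  J4=1  J5=2  J6=4

5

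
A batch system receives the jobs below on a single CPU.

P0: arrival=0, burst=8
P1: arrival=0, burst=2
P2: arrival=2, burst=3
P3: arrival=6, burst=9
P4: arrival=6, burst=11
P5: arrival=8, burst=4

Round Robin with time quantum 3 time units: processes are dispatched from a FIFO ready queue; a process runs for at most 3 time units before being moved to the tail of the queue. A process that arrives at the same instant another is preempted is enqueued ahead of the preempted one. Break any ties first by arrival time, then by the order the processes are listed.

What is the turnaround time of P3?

26

Timeline: | P0 0-3 | P1 3-5 | P2 5-8 | P0 8-11 | P3 11-14 | P4 14-17 | P5 17-20 | P0 20-22 | P3 22-25 | P4 25-28 | P5 28-29 | P3 29-32 | P4 32-37 |
Completion: P0=22  P1=5  P2=8  P3=32  P4=37  P5=29
Turnaround(P3) = completion − arrival = 32 − 6 = 26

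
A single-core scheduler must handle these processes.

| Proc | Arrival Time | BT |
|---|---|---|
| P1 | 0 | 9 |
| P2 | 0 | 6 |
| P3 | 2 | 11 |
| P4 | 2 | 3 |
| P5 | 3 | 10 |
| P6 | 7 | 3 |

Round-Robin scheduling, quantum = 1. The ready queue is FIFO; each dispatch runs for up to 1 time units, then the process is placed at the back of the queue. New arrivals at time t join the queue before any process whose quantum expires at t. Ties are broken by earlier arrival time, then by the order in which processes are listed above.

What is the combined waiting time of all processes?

128

Timeline: | P1 0-1 | P2 1-2 | P1 2-3 | P3 3-4 | P4 4-5 | P2 5-6 | P5 6-7 | P1 7-8 | P3 8-9 | P4 9-10 | P2 10-11 | P6 11-12 | P5 12-13 | P1 13-14 | P3 14-15 | P4 15-16 | P2 16-17 | P6 17-18 | P5 18-19 | P1 19-20 | P3 20-21 | P2 21-22 | P6 22-23 | P5 23-24 | P1 24-25 | P3 25-26 | P2 26-27 | P5 27-28 | P1 28-29 | P3 29-30 | P5 30-31 | P1 31-32 | P3 32-33 | P5 33-34 | P1 34-35 | P3 35-36 | P5 36-37 | P3 37-38 | P5 38-39 | P3 39-40 | P5 40-41 | P3 41-42 |
Completion: P1=35  P2=27  P3=42  P4=16  P5=41  P6=23
Turnaround (C−A): P1=35  P2=27  P3=40  P4=14  P5=38  P6=16
Waiting = turnaround − burst: P1=26, P2=21, P3=29, P4=11, P5=28, P6=13
Total waiting = 26 + 21 + 29 + 11 + 28 + 13 = 128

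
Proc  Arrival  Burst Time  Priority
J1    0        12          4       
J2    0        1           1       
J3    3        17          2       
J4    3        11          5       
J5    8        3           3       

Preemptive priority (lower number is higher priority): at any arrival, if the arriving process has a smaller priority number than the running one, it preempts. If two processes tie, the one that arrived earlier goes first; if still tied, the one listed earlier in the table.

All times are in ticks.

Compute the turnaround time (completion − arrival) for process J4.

Gantt: | J2 0-1 | J1 1-3 | J3 3-20 | J5 20-23 | J1 23-33 | J4 33-44 |
Completion: J1=33  J2=1  J3=20  J4=44  J5=23
Turnaround(J4) = completion − arrival = 44 − 3 = 41

41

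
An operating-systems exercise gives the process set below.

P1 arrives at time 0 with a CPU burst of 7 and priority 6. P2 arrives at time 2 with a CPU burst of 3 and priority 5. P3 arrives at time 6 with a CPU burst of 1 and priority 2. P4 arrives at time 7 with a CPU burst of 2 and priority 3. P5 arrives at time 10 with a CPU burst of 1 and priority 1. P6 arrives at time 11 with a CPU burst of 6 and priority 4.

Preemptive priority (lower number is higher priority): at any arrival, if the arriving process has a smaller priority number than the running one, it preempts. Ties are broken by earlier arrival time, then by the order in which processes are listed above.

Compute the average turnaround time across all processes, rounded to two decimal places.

Gantt: | P1 0-2 | P2 2-5 | P1 5-6 | P3 6-7 | P4 7-9 | P1 9-10 | P5 10-11 | P6 11-17 | P1 17-20 |
Completion: P1=20  P2=5  P3=7  P4=9  P5=11  P6=17
Turnaround times: P1=20, P2=3, P3=1, P4=2, P5=1, P6=6
Average turnaround = (20+3+1+2+1+6) / 6 = 33/6 = 5.50

5.50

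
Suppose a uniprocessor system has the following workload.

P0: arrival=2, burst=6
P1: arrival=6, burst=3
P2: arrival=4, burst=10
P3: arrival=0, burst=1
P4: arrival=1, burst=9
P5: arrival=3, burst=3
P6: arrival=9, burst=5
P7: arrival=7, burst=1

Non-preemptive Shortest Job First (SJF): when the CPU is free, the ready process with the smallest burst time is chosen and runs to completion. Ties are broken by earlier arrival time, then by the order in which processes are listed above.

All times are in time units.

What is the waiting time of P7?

Schedule: | P3 0-1 | P4 1-10 | P7 10-11 | P5 11-14 | P1 14-17 | P6 17-22 | P0 22-28 | P2 28-38 |
Completion: P0=28  P1=17  P2=38  P3=1  P4=10  P5=14  P6=22  P7=11
Turnaround (C−A): P0=26  P1=11  P2=34  P3=1  P4=9  P5=11  P6=13  P7=4
Waiting(P7) = turnaround − burst = 4 − 1 = 3

3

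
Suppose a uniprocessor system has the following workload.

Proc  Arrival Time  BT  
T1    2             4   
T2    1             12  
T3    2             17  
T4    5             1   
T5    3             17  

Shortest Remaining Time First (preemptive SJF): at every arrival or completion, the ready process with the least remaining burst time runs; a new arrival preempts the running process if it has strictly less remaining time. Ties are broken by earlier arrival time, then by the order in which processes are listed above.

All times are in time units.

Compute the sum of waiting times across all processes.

Timeline: | idle 0-1 | T2 1-2 | T1 2-6 | T4 6-7 | T2 7-18 | T3 18-35 | T5 35-52 |
Completion: T1=6  T2=18  T3=35  T4=7  T5=52
Waiting = turnaround − burst: T1=0, T2=5, T3=16, T4=1, T5=32
Total waiting = 0 + 5 + 16 + 1 + 32 = 54

54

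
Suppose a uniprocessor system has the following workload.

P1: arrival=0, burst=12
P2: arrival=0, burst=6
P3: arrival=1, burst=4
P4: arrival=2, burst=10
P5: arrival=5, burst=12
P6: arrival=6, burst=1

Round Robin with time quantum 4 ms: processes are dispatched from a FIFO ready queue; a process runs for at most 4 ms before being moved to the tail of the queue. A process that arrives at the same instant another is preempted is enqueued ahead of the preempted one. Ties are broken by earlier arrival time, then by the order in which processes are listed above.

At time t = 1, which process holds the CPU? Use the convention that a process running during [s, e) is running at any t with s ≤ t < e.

P1

Gantt: | P1 0-4 | P2 4-8 | P3 8-12 | P4 12-16 | P1 16-20 | P5 20-24 | P6 24-25 | P2 25-27 | P4 27-31 | P1 31-35 | P5 35-39 | P4 39-41 | P5 41-45 |
Completion: P1=35  P2=27  P3=12  P4=41  P5=45  P6=25
Turnaround (C−A): P1=35  P2=27  P3=11  P4=39  P5=40  P6=19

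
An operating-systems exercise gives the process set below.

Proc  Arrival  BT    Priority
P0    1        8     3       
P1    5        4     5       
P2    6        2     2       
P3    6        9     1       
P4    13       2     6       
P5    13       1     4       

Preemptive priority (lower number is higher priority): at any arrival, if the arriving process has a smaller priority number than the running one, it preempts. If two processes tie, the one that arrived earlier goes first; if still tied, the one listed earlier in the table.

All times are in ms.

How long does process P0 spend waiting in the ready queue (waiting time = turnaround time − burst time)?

11

Timeline: | idle 0-1 | P0 1-6 | P3 6-15 | P2 15-17 | P0 17-20 | P5 20-21 | P1 21-25 | P4 25-27 |
Completion: P0=20  P1=25  P2=17  P3=15  P4=27  P5=21
Waiting(P0) = turnaround − burst = 19 − 8 = 11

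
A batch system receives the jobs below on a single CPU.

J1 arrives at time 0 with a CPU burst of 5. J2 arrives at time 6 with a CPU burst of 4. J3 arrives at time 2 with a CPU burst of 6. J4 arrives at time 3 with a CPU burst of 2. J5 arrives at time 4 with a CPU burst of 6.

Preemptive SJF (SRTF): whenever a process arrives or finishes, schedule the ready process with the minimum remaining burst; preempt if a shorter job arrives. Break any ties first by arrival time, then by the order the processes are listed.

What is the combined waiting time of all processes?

Gantt: | J1 0-5 | J4 5-7 | J2 7-11 | J3 11-17 | J5 17-23 |
Completion: J1=5  J2=11  J3=17  J4=7  J5=23
Turnaround (C−A): J1=5  J2=5  J3=15  J4=4  J5=19
Waiting = turnaround − burst: J1=0, J2=1, J3=9, J4=2, J5=13
Total waiting = 0 + 1 + 9 + 2 + 13 = 25

25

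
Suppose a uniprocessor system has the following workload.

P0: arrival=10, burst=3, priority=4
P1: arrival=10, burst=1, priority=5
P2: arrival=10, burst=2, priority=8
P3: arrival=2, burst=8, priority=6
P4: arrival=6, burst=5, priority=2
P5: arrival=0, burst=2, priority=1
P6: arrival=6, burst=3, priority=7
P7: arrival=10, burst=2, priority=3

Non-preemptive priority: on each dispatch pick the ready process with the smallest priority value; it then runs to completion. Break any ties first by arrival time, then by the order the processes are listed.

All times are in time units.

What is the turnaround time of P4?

Gantt: | P5 0-2 | P3 2-10 | P4 10-15 | P7 15-17 | P0 17-20 | P1 20-21 | P6 21-24 | P2 24-26 |
Completion: P0=20  P1=21  P2=26  P3=10  P4=15  P5=2  P6=24  P7=17
Turnaround (C−A): P0=10  P1=11  P2=16  P3=8  P4=9  P5=2  P6=18  P7=7
Turnaround(P4) = completion − arrival = 15 − 6 = 9

9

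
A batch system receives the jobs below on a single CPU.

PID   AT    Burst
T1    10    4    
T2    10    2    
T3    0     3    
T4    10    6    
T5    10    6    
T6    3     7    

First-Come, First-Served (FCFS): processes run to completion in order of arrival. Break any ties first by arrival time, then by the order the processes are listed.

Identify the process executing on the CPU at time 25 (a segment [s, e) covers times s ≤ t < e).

T5

Schedule: | T3 0-3 | T6 3-10 | T1 10-14 | T2 14-16 | T4 16-22 | T5 22-28 |
Completion: T1=14  T2=16  T3=3  T4=22  T5=28  T6=10
Turnaround (C−A): T1=4  T2=6  T3=3  T4=12  T5=18  T6=7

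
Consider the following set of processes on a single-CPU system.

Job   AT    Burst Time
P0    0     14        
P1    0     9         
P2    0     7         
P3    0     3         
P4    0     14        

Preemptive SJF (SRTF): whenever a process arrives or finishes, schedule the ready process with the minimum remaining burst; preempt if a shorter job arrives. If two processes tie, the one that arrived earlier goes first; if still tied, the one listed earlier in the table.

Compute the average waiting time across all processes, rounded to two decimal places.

13.00

Timeline: | P3 0-3 | P2 3-10 | P1 10-19 | P0 19-33 | P4 33-47 |
Completion: P0=33  P1=19  P2=10  P3=3  P4=47
Turnaround (C−A): P0=33  P1=19  P2=10  P3=3  P4=47
Waiting times: P0=19, P1=10, P2=3, P3=0, P4=33
Average waiting = (19+10+3+0+33) / 5 = 65/5 = 13.00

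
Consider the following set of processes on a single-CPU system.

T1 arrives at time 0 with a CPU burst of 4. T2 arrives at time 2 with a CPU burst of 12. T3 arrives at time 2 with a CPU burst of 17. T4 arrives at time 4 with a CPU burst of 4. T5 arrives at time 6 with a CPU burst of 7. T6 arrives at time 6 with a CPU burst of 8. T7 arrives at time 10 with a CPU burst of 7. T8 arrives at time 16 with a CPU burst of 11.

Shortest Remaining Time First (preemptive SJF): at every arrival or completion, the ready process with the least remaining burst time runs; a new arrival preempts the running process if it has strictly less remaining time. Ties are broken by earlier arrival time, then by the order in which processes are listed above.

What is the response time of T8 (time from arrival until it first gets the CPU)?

14

Timeline: | T1 0-4 | T4 4-8 | T5 8-15 | T7 15-22 | T6 22-30 | T8 30-41 | T2 41-53 | T3 53-70 |
Completion: T1=4  T2=53  T3=70  T4=8  T5=15  T6=30  T7=22  T8=41
Turnaround (C−A): T1=4  T2=51  T3=68  T4=4  T5=9  T6=24  T7=12  T8=25
Response(T8) = first start − arrival = 30 − 16 = 14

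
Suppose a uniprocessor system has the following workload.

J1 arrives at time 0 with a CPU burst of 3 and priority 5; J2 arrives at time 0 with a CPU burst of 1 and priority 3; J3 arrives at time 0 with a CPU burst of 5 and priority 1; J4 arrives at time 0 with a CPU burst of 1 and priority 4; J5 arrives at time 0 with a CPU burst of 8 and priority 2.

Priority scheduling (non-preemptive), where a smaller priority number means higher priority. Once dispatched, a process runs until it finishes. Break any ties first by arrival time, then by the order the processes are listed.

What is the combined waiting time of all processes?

Schedule: | J3 0-5 | J5 5-13 | J2 13-14 | J4 14-15 | J1 15-18 |
Completion: J1=18  J2=14  J3=5  J4=15  J5=13
Turnaround (C−A): J1=18  J2=14  J3=5  J4=15  J5=13
Waiting = turnaround − burst: J1=15, J2=13, J3=0, J4=14, J5=5
Total waiting = 15 + 13 + 0 + 14 + 5 = 47

47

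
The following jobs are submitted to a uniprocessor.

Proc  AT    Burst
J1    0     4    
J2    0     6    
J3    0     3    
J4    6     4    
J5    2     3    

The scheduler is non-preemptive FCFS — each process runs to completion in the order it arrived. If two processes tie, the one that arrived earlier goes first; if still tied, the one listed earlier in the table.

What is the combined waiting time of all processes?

Timeline: | J1 0-4 | J2 4-10 | J3 10-13 | J5 13-16 | J4 16-20 |
Completion: J1=4  J2=10  J3=13  J4=20  J5=16
Turnaround (C−A): J1=4  J2=10  J3=13  J4=14  J5=14
Waiting = turnaround − burst: J1=0, J2=4, J3=10, J4=10, J5=11
Total waiting = 0 + 4 + 10 + 10 + 11 = 35

35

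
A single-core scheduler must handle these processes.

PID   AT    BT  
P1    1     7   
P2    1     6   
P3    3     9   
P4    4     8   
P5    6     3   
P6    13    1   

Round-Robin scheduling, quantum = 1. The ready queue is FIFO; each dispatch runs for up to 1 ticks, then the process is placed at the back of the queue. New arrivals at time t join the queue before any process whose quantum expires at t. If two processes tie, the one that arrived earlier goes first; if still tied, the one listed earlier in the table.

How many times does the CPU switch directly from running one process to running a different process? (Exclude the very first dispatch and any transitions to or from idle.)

Timeline: | idle 0-1 | P1 1-2 | P2 2-3 | P1 3-4 | P3 4-5 | P2 5-6 | P4 6-7 | P1 7-8 | P3 8-9 | P5 9-10 | P2 10-11 | P4 11-12 | P1 12-13 | P3 13-14 | P5 14-15 | P2 15-16 | P4 16-17 | P6 17-18 | P1 18-19 | P3 19-20 | P5 20-21 | P2 21-22 | P4 22-23 | P1 23-24 | P3 24-25 | P2 25-26 | P4 26-27 | P1 27-28 | P3 28-29 | P4 29-30 | P3 30-31 | P4 31-32 | P3 32-33 | P4 33-34 | P3 34-35 |
Completion: P1=28  P2=26  P3=35  P4=34  P5=21  P6=18
Turnaround (C−A): P1=27  P2=25  P3=32  P4=30  P5=15  P6=5

33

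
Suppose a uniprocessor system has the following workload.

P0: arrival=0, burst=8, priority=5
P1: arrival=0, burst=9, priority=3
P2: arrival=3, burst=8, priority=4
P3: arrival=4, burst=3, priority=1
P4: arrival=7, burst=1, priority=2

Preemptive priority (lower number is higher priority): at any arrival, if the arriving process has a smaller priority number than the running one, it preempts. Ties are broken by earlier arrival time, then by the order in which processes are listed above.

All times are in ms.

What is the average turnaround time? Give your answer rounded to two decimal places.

12.80

Timeline: | P1 0-4 | P3 4-7 | P4 7-8 | P1 8-13 | P2 13-21 | P0 21-29 |
Completion: P0=29  P1=13  P2=21  P3=7  P4=8
Turnaround times: P0=29, P1=13, P2=18, P3=3, P4=1
Average turnaround = (29+13+18+3+1) / 5 = 64/5 = 12.80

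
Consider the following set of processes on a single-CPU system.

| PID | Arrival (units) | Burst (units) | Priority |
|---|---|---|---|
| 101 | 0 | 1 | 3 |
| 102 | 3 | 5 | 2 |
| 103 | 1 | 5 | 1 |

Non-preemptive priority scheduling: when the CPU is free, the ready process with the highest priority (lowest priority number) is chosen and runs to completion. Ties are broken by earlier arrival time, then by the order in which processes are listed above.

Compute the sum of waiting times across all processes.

3

Schedule: | 101 0-1 | 103 1-6 | 102 6-11 |
Completion: 101=1  102=11  103=6
Waiting = turnaround − burst: 101=0, 102=3, 103=0
Total waiting = 0 + 3 + 0 = 3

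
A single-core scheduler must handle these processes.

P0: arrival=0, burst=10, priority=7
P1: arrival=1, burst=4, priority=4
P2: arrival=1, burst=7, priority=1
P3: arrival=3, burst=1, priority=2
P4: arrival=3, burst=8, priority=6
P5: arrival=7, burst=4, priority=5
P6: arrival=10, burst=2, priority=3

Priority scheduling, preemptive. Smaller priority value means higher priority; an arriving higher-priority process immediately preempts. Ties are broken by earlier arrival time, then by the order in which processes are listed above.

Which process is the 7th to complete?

P0

Timeline: | P0 0-1 | P2 1-8 | P3 8-9 | P1 9-10 | P6 10-12 | P1 12-15 | P5 15-19 | P4 19-27 | P0 27-36 |
Completion: P0=36  P1=15  P2=8  P3=9  P4=27  P5=19  P6=12
Turnaround (C−A): P0=36  P1=14  P2=7  P3=6  P4=24  P5=12  P6=2
Finish order: P2 → P3 → P6 → P1 → P5 → P4 → P0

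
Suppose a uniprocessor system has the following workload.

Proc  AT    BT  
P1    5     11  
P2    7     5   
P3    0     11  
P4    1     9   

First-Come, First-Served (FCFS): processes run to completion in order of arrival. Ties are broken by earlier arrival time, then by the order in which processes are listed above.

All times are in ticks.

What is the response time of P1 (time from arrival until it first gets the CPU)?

Timeline: | P3 0-11 | P4 11-20 | P1 20-31 | P2 31-36 |
Completion: P1=31  P2=36  P3=11  P4=20
Turnaround (C−A): P1=26  P2=29  P3=11  P4=19
Response(P1) = first start − arrival = 20 − 5 = 15

15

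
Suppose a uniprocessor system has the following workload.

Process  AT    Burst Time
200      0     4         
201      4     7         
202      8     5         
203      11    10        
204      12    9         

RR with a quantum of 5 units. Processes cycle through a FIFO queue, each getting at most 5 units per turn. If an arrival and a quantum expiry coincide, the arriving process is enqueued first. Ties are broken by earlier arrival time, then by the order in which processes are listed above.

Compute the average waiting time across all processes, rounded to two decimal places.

Schedule: | 200 0-4 | 201 4-9 | 202 9-14 | 201 14-16 | 203 16-21 | 204 21-26 | 203 26-31 | 204 31-35 |
Completion: 200=4  201=16  202=14  203=31  204=35
Turnaround (C−A): 200=4  201=12  202=6  203=20  204=23
Waiting times: 200=0, 201=5, 202=1, 203=10, 204=14
Average waiting = (0+5+1+10+14) / 5 = 30/5 = 6.00

6.00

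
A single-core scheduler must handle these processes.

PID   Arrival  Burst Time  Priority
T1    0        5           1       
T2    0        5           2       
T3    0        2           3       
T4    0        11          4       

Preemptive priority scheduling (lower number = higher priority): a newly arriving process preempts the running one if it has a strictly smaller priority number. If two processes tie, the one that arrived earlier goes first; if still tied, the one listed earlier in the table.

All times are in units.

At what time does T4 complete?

Timeline: | T1 0-5 | T2 5-10 | T3 10-12 | T4 12-23 |
Completion: T1=5  T2=10  T3=12  T4=23

23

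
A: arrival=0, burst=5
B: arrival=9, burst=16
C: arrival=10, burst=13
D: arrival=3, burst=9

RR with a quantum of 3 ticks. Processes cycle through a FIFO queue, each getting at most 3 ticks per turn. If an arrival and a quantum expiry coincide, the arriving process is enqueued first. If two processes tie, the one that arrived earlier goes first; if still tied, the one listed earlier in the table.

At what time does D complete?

20

Gantt: | A 0-3 | D 3-6 | A 6-8 | D 8-11 | B 11-14 | C 14-17 | D 17-20 | B 20-23 | C 23-26 | B 26-29 | C 29-32 | B 32-35 | C 35-38 | B 38-41 | C 41-42 | B 42-43 |
Completion: A=8  B=43  C=42  D=20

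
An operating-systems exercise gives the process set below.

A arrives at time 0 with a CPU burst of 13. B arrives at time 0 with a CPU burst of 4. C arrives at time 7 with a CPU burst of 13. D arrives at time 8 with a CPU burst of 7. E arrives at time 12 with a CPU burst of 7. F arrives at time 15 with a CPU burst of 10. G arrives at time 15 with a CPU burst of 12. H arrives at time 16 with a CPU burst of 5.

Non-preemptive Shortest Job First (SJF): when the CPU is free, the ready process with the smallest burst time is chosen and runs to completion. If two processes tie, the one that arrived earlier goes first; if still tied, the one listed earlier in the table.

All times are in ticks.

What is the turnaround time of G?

43

Gantt: | B 0-4 | A 4-17 | H 17-22 | D 22-29 | E 29-36 | F 36-46 | G 46-58 | C 58-71 |
Completion: A=17  B=4  C=71  D=29  E=36  F=46  G=58  H=22
Turnaround (C−A): A=17  B=4  C=64  D=21  E=24  F=31  G=43  H=6
Turnaround(G) = completion − arrival = 58 − 15 = 43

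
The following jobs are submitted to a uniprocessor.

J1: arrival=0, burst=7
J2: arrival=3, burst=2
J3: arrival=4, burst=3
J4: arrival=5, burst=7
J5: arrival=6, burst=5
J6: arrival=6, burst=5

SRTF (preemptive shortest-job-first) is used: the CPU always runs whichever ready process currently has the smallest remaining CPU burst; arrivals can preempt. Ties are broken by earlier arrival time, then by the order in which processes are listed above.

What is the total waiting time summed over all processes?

Schedule: | J1 0-3 | J2 3-5 | J3 5-8 | J1 8-12 | J5 12-17 | J6 17-22 | J4 22-29 |
Completion: J1=12  J2=5  J3=8  J4=29  J5=17  J6=22
Waiting = turnaround − burst: J1=5, J2=0, J3=1, J4=17, J5=6, J6=11
Total waiting = 5 + 0 + 1 + 17 + 6 + 11 = 40

40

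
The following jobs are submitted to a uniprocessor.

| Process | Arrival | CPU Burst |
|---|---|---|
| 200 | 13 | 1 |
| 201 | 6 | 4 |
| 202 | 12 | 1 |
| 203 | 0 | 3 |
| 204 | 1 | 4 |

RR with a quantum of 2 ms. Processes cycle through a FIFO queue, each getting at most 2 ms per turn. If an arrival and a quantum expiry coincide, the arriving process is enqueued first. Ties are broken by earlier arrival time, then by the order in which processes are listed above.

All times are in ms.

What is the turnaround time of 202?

1

Timeline: | 203 0-2 | 204 2-4 | 203 4-5 | 204 5-7 | 201 7-11 | idle 11-12 | 202 12-13 | 200 13-14 |
Completion: 200=14  201=11  202=13  203=5  204=7
Turnaround (C−A): 200=1  201=5  202=1  203=5  204=6
Turnaround(202) = completion − arrival = 13 − 12 = 1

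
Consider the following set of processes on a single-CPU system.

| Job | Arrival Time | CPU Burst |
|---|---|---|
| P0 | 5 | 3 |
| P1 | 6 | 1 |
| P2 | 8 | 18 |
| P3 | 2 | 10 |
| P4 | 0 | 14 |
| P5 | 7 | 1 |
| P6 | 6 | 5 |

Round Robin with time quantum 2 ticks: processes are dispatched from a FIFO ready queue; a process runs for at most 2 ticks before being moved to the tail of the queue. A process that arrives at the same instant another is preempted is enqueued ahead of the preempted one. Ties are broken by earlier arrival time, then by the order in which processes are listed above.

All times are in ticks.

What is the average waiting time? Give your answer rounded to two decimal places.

17.43

Gantt: | P4 0-2 | P3 2-4 | P4 4-6 | P3 6-8 | P0 8-10 | P1 10-11 | P6 11-13 | P4 13-15 | P5 15-16 | P2 16-18 | P3 18-20 | P0 20-21 | P6 21-23 | P4 23-25 | P2 25-27 | P3 27-29 | P6 29-30 | P4 30-32 | P2 32-34 | P3 34-36 | P4 36-38 | P2 38-40 | P4 40-42 | P2 42-52 |
Completion: P0=21  P1=11  P2=52  P3=36  P4=42  P5=16  P6=30
Waiting times: P0=13, P1=4, P2=26, P3=24, P4=28, P5=8, P6=19
Average waiting = (13+4+26+24+28+8+19) / 7 = 122/7 = 17.43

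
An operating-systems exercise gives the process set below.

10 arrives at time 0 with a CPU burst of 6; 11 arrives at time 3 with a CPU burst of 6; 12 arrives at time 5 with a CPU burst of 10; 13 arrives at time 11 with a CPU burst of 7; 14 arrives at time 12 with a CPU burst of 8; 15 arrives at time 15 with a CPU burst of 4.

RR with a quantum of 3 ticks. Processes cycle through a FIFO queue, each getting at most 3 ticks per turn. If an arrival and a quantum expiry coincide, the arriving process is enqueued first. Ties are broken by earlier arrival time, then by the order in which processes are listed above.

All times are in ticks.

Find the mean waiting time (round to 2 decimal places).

15.50

Timeline: | 10 0-3 | 11 3-6 | 10 6-9 | 12 9-12 | 11 12-15 | 13 15-18 | 14 18-21 | 12 21-24 | 15 24-27 | 13 27-30 | 14 30-33 | 12 33-36 | 15 36-37 | 13 37-38 | 14 38-40 | 12 40-41 |
Completion: 10=9  11=15  12=41  13=38  14=40  15=37
Waiting times: 10=3, 11=6, 12=26, 13=20, 14=20, 15=18
Average waiting = (3+6+26+20+20+18) / 6 = 93/6 = 15.50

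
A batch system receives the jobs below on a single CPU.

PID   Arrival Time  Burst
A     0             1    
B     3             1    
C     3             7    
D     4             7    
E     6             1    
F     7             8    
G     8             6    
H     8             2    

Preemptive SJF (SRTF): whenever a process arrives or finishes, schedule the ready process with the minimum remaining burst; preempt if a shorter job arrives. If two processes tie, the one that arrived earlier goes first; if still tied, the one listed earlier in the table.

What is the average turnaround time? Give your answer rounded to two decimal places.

Timeline: | A 0-1 | idle 1-3 | B 3-4 | C 4-6 | E 6-7 | C 7-8 | H 8-10 | C 10-14 | G 14-20 | D 20-27 | F 27-35 |
Completion: A=1  B=4  C=14  D=27  E=7  F=35  G=20  H=10
Turnaround (C−A): A=1  B=1  C=11  D=23  E=1  F=28  G=12  H=2
Turnaround times: A=1, B=1, C=11, D=23, E=1, F=28, G=12, H=2
Average turnaround = (1+1+11+23+1+28+12+2) / 8 = 79/8 = 9.88

9.88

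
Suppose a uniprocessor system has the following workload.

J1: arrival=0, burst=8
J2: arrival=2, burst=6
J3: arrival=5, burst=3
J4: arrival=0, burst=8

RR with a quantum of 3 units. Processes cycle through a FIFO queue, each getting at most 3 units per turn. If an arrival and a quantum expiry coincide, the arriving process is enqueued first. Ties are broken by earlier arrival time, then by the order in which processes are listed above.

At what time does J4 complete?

Gantt: | J1 0-3 | J4 3-6 | J2 6-9 | J1 9-12 | J3 12-15 | J4 15-18 | J2 18-21 | J1 21-23 | J4 23-25 |
Completion: J1=23  J2=21  J3=15  J4=25
Turnaround (C−A): J1=23  J2=19  J3=10  J4=25

25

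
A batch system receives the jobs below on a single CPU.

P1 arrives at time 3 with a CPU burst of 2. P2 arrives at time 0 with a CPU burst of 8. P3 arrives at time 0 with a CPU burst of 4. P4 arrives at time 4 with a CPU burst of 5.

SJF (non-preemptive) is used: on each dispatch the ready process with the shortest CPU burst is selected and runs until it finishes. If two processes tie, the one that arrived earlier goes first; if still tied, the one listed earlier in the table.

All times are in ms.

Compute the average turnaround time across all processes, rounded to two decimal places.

Timeline: | P3 0-4 | P1 4-6 | P4 6-11 | P2 11-19 |
Completion: P1=6  P2=19  P3=4  P4=11
Turnaround times: P1=3, P2=19, P3=4, P4=7
Average turnaround = (3+19+4+7) / 4 = 33/4 = 8.25

8.25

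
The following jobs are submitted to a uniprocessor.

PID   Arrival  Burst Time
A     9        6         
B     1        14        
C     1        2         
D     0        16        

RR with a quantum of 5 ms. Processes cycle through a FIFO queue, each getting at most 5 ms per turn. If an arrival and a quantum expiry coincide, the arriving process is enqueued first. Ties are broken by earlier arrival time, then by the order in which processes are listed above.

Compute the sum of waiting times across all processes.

Timeline: | D 0-5 | B 5-10 | C 10-12 | D 12-17 | A 17-22 | B 22-27 | D 27-32 | A 32-33 | B 33-37 | D 37-38 |
Completion: A=33  B=37  C=12  D=38
Turnaround (C−A): A=24  B=36  C=11  D=38
Waiting = turnaround − burst: A=18, B=22, C=9, D=22
Total waiting = 18 + 22 + 9 + 22 = 71

71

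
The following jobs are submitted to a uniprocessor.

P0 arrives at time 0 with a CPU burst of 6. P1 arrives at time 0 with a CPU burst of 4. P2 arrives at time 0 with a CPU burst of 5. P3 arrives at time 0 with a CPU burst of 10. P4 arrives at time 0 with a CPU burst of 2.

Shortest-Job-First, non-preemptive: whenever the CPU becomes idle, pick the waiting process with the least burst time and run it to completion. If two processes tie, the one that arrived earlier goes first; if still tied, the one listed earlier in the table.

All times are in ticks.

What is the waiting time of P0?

Schedule: | P4 0-2 | P1 2-6 | P2 6-11 | P0 11-17 | P3 17-27 |
Completion: P0=17  P1=6  P2=11  P3=27  P4=2
Turnaround (C−A): P0=17  P1=6  P2=11  P3=27  P4=2
Waiting(P0) = turnaround − burst = 17 − 6 = 11

11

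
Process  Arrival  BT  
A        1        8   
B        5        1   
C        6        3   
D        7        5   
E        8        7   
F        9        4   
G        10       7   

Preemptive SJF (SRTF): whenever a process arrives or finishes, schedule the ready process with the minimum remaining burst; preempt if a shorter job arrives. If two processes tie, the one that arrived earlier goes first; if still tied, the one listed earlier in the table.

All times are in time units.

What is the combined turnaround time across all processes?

Gantt: | idle 0-1 | A 1-5 | B 5-6 | C 6-9 | A 9-13 | F 13-17 | D 17-22 | E 22-29 | G 29-36 |
Completion: A=13  B=6  C=9  D=22  E=29  F=17  G=36
Turnaround = completion − arrival: A=12, B=1, C=3, D=15, E=21, F=8, G=26
Total turnaround = 12 + 1 + 3 + 15 + 21 + 8 + 26 = 86

86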